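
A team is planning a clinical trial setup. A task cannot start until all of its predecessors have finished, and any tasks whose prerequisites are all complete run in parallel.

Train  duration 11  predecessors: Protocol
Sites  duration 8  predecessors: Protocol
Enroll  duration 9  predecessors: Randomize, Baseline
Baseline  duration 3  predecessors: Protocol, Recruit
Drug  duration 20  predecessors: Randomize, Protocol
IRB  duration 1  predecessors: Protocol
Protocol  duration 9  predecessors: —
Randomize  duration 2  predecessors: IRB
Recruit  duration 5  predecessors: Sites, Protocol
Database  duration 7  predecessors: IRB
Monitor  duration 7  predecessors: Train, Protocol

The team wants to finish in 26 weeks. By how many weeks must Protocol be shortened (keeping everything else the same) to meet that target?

8

Current finish: 34 weeks; target: 26.
Protocol is on every critical path, so each week cut from Protocol cuts the finish by one (this holds down to a finish of 26).
Need 34 − 26 = 8 weeks off Protocol → Protocol becomes 1 week, finish becomes 26.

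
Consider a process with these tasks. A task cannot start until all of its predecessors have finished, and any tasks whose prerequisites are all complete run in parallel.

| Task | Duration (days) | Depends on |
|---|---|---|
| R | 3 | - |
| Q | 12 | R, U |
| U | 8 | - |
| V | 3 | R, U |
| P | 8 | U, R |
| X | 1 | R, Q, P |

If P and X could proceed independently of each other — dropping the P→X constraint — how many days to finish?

Original critical path: U→Q→X = 8+12+1 = 21 ⇒ 21 days.
Dropping P→X doesn't change X's earliest start (20); another predecessor still binds.
After: U→Q→X = 8+12+1 = 21 → 21 days.

21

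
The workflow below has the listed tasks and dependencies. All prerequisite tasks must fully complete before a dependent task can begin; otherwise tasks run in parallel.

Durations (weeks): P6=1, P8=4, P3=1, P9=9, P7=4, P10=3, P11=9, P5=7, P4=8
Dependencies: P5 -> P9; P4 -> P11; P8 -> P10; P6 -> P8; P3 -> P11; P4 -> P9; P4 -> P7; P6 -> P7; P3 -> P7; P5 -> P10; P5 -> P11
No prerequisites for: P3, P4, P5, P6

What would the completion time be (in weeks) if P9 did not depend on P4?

17

With the dependency in place, P4→P9 = 8+9 = 17 sets the finish at 17 weeks.
Without P4→P9, P9's earliest start moves from 8 to 7.
After: P4→P11 = 8+9 = 17 → 17 weeks.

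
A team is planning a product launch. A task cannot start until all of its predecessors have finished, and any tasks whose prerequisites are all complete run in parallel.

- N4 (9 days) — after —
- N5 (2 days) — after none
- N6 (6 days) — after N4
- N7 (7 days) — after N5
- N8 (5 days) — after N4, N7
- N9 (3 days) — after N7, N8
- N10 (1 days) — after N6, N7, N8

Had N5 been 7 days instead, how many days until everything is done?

Critical path before the change: N5→N7→N8→N9 = 2+7+5+3 = 17 giving 17 days.
N5 is on the critical path; changing it to 7 makes that path 22 days.
The critical path is still N5→N7→N8→N9; finish is now 22 days.

22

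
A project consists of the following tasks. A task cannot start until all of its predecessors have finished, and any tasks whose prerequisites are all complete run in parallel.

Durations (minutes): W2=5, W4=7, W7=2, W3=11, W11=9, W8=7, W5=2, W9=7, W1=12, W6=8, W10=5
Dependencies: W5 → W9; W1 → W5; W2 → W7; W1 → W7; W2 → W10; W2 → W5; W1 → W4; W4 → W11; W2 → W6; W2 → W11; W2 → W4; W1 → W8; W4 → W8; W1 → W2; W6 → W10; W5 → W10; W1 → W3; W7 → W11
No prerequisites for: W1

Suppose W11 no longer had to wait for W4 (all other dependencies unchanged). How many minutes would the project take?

With the dependency in place, W1→W2→W4→W11 = 12+5+7+9 = 33 sets the finish at 33 minutes.
Without W4→W11, W11's earliest start moves from 24 to 19.
New critical path: W1→W2→W4→W8 = 12+5+7+7 = 31 ⇒ 31 minutes.

31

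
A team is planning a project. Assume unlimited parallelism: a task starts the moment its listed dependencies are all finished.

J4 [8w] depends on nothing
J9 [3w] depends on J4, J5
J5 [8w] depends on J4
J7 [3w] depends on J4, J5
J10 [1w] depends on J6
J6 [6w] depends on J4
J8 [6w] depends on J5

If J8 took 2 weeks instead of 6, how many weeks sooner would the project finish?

3

Critical path before the change: J4→J5→J8 = 8+8+6 = 22 giving 22 weeks.
J8 lies on that path, so at 2 weeks the path becomes 18 weeks.
New critical path: J4→J5→J7 = 8+8+3 = 19 ⇒ 19 weeks.
Change in finish: 19 − 22 = -3 weeks.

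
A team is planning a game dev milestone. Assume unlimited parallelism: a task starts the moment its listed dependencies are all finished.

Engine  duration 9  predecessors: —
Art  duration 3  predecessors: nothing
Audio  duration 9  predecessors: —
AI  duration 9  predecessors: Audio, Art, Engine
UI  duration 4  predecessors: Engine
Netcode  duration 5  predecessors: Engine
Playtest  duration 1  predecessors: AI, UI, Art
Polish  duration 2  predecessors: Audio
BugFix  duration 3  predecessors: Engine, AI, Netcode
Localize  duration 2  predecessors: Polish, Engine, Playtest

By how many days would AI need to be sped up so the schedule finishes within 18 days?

Current finish: 21 days; target: 18.
AI is on every critical path, so each day cut from AI cuts the finish by one (this holds down to a finish of 17).
Need 21 − 18 = 3 days off AI → AI becomes 6 days, finish becomes 18.

3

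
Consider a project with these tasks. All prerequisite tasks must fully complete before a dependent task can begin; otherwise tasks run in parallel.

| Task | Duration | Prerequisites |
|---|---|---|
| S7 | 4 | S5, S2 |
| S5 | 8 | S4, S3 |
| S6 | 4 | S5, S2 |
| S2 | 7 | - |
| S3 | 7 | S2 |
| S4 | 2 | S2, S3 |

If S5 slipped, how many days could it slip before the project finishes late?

0

Critical path: S2→S3→S4→S5→S6 = 7+7+2+8+4 = 28, so the finish is 28 days.
S5 finishes as early as 24 and must finish by 24.
Float = 28 − 28 = 0.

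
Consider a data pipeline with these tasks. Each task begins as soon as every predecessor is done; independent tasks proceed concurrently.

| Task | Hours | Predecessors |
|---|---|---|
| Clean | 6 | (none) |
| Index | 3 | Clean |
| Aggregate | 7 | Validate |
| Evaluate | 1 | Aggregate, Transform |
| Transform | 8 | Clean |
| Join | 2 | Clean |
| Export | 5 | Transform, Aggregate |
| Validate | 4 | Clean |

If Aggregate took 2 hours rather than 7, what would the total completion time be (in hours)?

Actual critical path: Clean→Validate→Aggregate→Export = 6+4+7+5 = 22 ⇒ 22 hours.
Aggregate lies on that path, so at 2 hours the path becomes 17 hours.
The binding chain switches to Clean→Transform→Export = 6+8+5 = 19; finish 19 hours.

19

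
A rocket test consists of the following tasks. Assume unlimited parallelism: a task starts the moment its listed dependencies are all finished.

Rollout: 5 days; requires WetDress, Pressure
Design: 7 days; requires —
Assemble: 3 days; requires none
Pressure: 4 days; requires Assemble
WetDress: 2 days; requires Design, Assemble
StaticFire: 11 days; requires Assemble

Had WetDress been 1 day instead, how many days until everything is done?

14

As given, the longest chain is Design→WetDress→Rollout = 7+2+5 = 14, so the finish is 14 days.
WetDress is on the critical path; changing it to 1 makes that path 13 days.
New critical path: Assemble→StaticFire = 3+11 = 14 ⇒ 14 days.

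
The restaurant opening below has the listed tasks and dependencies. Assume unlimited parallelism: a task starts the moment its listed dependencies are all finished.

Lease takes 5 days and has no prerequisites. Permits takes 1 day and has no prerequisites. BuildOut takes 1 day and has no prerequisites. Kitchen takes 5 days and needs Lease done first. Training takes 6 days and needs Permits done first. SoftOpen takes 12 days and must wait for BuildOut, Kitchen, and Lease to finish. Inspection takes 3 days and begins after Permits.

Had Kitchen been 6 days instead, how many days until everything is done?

23

As given, the longest chain is Lease→Kitchen→SoftOpen = 5+5+12 = 22, so the finish is 22 days.
Kitchen is on the critical path; changing it to 6 makes that path 23 days.
That remains the longest chain; total 23 days.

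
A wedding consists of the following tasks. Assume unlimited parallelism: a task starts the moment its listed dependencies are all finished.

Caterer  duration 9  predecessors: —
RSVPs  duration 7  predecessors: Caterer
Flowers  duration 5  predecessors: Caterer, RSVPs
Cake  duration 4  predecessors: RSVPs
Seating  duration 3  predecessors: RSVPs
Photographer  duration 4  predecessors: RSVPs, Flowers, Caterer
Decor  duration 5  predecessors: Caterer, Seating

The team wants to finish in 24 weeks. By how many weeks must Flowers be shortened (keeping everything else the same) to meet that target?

Current finish: 25 weeks; target: 24.
Flowers is on every critical path, so each week cut from Flowers cuts the finish by one (this holds down to a finish of 24).
Need 25 − 24 = 1 week off Flowers → Flowers becomes 4 weeks, finish becomes 24.

1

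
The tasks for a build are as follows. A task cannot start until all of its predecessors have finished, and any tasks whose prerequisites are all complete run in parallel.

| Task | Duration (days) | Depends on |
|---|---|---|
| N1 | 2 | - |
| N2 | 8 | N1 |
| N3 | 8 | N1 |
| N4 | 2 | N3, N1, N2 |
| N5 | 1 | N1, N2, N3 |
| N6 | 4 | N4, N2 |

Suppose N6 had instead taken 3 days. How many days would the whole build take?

The binding path is N1→N2→N4→N6 = 2+8+2+4 = 16; finish at 16 days.
N6 lies on that path, so at 3 days the path becomes 15 days.
That remains the longest chain; total 15 days.

15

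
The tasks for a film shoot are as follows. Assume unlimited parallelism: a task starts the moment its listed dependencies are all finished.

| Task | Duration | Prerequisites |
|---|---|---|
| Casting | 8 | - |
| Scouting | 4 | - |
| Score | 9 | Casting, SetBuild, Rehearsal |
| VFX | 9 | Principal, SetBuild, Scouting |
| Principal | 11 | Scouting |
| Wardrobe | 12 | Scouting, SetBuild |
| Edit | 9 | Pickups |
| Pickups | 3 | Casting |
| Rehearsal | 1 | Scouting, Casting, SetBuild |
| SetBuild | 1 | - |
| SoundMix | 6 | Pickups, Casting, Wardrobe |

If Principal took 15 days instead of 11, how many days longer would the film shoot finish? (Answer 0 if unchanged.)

Baseline: Scouting→Principal→VFX = 4+11+9 = 24 → 24 days.
Principal lies on that path, so at 15 days the path becomes 28 days.
The critical path is still Scouting→Principal→VFX; finish is now 28 days.
Change in finish: 28 − 24 = +4 days.

4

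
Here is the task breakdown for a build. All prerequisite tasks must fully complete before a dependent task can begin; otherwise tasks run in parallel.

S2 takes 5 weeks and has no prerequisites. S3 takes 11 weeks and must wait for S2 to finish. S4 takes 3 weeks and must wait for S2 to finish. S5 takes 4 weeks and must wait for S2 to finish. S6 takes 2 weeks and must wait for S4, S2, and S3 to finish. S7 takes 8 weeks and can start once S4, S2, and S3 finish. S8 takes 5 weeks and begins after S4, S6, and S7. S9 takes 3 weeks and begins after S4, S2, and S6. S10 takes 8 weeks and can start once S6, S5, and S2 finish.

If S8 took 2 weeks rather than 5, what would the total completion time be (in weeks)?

Baseline: S2→S3→S7→S8 = 5+11+8+5 = 29 → 29 weeks.
Since S8 is critical, the -3 change carries straight to that chain (now 26 weeks).
Now S2→S3→S6→S10 = 5+11+2+8 = 26 is longest, so the finish becomes 26 weeks.

26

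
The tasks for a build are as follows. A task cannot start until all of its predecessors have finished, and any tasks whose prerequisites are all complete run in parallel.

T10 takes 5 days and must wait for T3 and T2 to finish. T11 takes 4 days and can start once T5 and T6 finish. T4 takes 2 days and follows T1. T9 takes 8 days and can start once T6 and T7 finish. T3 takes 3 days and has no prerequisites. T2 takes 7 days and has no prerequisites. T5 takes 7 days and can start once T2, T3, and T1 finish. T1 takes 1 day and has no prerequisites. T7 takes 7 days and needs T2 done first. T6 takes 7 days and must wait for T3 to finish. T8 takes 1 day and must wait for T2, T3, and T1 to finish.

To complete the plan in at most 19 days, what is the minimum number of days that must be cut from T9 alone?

3

Current finish: 22 days; target: 19.
T9 is on every critical path, so each day cut from T9 cuts the finish by one (this holds down to a finish of 18).
Need 22 − 19 = 3 days off T9 → T9 becomes 5 days, finish becomes 19.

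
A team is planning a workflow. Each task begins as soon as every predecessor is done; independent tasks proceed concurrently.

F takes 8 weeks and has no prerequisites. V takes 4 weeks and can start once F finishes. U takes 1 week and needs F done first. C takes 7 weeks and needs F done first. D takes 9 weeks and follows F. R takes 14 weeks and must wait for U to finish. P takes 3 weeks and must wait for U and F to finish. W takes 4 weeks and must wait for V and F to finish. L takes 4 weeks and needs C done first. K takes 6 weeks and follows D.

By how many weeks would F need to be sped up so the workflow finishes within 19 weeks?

4

Current finish: 23 weeks; target: 19.
F is on every critical path, so each week cut from F cuts the finish by one (this holds down to a finish of 16).
Need 23 − 19 = 4 weeks off F → F becomes 4 weeks, finish becomes 19.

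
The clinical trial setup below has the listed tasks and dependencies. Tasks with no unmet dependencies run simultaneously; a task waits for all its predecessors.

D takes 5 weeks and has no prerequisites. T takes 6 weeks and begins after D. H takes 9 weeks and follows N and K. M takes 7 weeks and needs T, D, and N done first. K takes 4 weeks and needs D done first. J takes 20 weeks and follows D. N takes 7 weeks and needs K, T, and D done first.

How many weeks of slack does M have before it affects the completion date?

D→T→N→H = 5+6+7+9 = 27 sets the makespan at 27 weeks.
M finishes as early as 25 and must finish by 27.
Float = 27 − 25 = 2.

2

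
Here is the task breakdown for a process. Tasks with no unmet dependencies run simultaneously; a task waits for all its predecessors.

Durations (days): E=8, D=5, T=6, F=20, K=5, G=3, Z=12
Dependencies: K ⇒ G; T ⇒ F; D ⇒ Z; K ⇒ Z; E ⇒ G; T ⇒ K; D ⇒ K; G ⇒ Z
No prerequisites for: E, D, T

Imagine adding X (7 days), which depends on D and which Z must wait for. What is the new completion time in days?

26

Originally the plan takes 26 days.
With X inserted, Z now waits for max(K, G, D, X).
New critical path: T→F = 6+20 = 26 ⇒ 26 days.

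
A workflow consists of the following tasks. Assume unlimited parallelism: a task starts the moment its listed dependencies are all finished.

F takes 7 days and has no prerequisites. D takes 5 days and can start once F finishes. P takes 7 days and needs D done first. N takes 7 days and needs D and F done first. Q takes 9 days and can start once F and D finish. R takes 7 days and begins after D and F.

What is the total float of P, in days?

2

The longest chain is F→D→Q = 7+5+9 = 21; overall finish 21 days.
P finishes as early as 19 and must finish by 21.
Slack of P = 14 − 12 = 2 days.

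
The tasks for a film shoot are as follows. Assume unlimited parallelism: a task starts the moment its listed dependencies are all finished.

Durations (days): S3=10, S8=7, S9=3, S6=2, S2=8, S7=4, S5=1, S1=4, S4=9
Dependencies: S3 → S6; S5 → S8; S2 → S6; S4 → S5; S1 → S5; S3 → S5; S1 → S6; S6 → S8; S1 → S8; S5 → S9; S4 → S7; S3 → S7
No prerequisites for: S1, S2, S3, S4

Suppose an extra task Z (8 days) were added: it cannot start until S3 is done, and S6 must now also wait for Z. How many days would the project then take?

Originally the project takes 19 days.
With Z inserted, S6 now waits for max(S2, S1, S3, Z).
New critical path: S3→Z→S6→S8 = 10+8+2+7 = 27 ⇒ 27 days.

27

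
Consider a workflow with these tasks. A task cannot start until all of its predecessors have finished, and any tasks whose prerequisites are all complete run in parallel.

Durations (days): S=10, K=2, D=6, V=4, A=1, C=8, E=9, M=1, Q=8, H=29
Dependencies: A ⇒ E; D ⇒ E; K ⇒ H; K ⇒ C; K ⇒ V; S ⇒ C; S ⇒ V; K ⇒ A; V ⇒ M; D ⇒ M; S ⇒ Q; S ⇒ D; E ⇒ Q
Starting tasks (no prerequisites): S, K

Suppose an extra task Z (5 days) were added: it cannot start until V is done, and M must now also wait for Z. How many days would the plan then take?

33

Originally the plan takes 33 days.
With Z inserted, M now waits for max(D, V, Z).
New critical path: S→D→E→Q = 10+6+9+8 = 33 ⇒ 33 days.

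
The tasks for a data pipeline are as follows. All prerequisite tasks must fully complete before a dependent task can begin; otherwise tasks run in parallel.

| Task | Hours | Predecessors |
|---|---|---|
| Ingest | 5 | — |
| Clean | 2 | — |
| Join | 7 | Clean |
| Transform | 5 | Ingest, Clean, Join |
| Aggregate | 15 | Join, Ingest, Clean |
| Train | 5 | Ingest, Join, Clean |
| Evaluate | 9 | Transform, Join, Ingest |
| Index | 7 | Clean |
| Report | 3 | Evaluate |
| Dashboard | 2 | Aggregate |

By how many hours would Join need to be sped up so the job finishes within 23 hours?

Current finish: 26 hours; target: 23.
Join is on every critical path, so each hour cut from Join cuts the finish by one (this holds down to a finish of 22).
Need 26 − 23 = 3 hours off Join → Join becomes 4 hours, finish becomes 23.

3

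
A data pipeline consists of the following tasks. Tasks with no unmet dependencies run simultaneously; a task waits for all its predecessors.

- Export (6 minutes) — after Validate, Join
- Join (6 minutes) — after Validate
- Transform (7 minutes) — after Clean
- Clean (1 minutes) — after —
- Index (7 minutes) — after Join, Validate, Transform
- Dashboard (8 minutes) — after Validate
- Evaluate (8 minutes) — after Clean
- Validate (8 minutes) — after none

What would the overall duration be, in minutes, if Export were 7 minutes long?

21

Critical path before the change: Validate→Join→Index = 8+6+7 = 21 giving 21 minutes.
Export has 1 minute of float (longest path through it is 20).
The binding chain switches to Validate→Join→Export = 8+6+7 = 21; finish 21 minutes.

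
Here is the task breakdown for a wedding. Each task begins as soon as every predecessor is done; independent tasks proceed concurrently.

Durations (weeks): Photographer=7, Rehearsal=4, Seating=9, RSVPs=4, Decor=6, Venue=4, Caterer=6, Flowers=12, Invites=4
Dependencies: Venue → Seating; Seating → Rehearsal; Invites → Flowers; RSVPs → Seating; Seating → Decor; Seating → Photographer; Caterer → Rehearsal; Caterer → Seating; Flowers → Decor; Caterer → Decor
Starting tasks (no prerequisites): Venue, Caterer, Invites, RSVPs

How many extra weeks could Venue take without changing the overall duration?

2

Caterer→Seating→Photographer = 6+9+7 = 22 sets the makespan at 22 weeks.
The longest chain containing Venue totals 20 weeks.
Float = 22 − 20 = 2.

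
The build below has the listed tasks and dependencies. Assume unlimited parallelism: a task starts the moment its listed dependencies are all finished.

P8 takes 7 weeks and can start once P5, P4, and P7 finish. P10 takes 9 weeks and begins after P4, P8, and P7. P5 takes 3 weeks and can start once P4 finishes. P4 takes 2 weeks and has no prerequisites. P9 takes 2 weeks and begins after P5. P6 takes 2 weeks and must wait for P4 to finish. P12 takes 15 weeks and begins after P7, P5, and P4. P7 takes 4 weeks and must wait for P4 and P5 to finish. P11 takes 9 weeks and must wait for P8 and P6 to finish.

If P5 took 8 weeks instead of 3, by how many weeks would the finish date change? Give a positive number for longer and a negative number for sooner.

5

The binding path is P4→P5→P7→P8→P10 = 2+3+4+7+9 = 25; finish at 25 weeks.
P5 is on the critical path; changing it to 8 makes that path 30 weeks.
That remains the longest chain; total 30 weeks.
Change in finish: 30 − 25 = +5 weeks.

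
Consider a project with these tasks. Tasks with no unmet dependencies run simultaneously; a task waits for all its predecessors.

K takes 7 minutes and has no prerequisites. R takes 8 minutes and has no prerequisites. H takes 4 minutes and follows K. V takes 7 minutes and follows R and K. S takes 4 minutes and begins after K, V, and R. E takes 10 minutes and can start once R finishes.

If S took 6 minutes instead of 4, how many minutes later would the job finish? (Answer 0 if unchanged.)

2

The binding path is R→V→S = 8+7+4 = 19; finish at 19 minutes.
S lies on that path, so at 6 minutes the path becomes 21 minutes.
The critical path is still R→V→S; finish is now 21 minutes.
Change in finish: 21 − 19 = +2 minutes.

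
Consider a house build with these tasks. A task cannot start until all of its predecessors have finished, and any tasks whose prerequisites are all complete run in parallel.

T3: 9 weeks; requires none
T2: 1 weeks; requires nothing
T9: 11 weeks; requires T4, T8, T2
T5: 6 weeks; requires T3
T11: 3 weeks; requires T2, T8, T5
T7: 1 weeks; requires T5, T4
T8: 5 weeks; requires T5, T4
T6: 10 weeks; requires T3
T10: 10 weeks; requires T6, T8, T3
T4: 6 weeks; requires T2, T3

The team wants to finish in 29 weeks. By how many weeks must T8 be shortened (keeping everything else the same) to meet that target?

Current finish: 31 weeks; target: 29.
T8 is on every critical path, so each week cut from T8 cuts the finish by one (this holds down to a finish of 29).
Need 31 − 29 = 2 weeks off T8 → T8 becomes 3 weeks, finish becomes 29.

2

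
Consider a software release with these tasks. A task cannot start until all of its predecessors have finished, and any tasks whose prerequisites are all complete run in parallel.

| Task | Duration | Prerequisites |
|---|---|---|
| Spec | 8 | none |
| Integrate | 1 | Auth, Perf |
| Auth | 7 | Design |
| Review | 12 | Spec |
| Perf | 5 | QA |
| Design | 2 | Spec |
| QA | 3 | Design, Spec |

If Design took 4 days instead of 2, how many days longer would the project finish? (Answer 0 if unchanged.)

1

Critical path before the change: Spec→Review = 8+12 = 20 giving 20 days.
Design has 1 day of float (longest path through it is 19).
New critical path: Spec→Design→QA→Perf→Integrate = 8+4+3+5+1 = 21 ⇒ 21 days.
Change in finish: 21 − 20 = +1 days.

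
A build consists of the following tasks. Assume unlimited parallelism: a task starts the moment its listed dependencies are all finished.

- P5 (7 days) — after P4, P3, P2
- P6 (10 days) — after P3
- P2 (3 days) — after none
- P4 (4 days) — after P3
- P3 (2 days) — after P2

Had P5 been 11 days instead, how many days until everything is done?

20

Actual critical path: P2→P3→P4→P5 = 3+2+4+7 = 16 ⇒ 16 days.
P5 is on the critical path; changing it to 11 makes that path 20 days.
The critical path is still P2→P3→P4→P5; finish is now 20 days.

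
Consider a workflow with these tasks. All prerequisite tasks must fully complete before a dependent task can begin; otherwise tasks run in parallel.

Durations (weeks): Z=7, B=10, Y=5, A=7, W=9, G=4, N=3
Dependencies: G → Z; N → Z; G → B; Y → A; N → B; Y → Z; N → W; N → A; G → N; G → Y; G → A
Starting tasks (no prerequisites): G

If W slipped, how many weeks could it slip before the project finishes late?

Critical path: G→N→B = 4+3+10 = 17, so the finish is 17 weeks.
Longest path through W: 16 weeks (earliest finish 16, latest finish 17).
So W can slip 17 − 16 = 1 week.

1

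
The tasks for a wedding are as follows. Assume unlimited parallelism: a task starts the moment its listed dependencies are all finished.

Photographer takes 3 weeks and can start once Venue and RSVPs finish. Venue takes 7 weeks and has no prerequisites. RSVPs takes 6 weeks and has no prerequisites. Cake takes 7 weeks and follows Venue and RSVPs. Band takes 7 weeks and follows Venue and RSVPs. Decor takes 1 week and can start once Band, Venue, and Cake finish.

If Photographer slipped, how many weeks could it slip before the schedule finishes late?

Critical path: Venue→Cake→Decor = 7+7+1 = 15, so the finish is 15 weeks.
Longest path through Photographer: 10 weeks (earliest finish 10, latest finish 15).
Float = 15 − 10 = 5.

5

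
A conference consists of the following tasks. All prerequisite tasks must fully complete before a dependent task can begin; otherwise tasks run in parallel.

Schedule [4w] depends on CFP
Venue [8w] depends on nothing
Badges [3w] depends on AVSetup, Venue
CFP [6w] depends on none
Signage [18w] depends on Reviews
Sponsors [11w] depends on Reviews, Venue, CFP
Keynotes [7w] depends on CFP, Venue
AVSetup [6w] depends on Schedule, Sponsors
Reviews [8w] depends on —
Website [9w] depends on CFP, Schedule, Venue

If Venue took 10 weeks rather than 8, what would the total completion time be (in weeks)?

30

As given, the longest chain is Venue→Sponsors→AVSetup→Badges = 8+11+6+3 = 28, so the finish is 28 weeks.
Since Venue is critical, the +2 change carries straight to that chain (now 30 weeks).
No other chain overtakes it, so the finish is 30 weeks.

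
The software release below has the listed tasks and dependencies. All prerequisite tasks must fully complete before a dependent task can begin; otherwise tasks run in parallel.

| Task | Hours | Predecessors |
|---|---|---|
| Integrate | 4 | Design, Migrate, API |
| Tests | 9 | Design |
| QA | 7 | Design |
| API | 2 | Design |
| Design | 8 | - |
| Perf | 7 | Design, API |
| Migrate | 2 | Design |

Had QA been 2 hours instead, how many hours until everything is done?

Actual critical path: Design→API→Perf = 8+2+7 = 17 ⇒ 17 hours.
QA has 2 hours of float (longest path through it is 15).
The critical path is still Design→API→Perf; finish is now 17 hours.

17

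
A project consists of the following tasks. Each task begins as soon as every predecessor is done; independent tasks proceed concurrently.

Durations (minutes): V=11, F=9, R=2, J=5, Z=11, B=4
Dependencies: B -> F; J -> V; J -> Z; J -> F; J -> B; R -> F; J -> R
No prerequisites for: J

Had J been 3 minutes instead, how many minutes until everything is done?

As given, the longest chain is J→B→F = 5+4+9 = 18, so the finish is 18 minutes.
Since J is critical, the -2 change carries straight to that chain (now 16 minutes).
That remains the longest chain; total 16 minutes.

16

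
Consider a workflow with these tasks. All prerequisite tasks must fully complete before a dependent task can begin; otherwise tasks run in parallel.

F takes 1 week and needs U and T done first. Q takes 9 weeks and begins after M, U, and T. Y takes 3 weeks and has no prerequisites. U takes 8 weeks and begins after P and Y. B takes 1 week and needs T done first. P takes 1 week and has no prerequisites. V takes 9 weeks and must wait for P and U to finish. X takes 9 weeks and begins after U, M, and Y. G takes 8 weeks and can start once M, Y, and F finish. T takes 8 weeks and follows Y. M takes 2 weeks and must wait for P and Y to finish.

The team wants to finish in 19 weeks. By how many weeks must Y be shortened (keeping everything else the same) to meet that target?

1

Current finish: 20 weeks; target: 19.
Y is on every critical path, so each week cut from Y cuts the finish by one (this holds down to a finish of 18).
Need 20 − 19 = 1 week off Y → Y becomes 2 weeks, finish becomes 19.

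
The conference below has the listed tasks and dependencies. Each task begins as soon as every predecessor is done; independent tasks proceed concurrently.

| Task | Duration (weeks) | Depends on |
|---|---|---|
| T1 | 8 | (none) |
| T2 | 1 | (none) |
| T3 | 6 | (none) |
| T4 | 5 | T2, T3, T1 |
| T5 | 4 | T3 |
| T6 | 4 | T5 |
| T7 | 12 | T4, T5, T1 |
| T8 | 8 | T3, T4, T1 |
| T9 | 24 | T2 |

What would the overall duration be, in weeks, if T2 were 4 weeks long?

28

Baseline: T2→T9 = 1+24 = 25 → 25 weeks.
Since T2 is critical, the +3 change carries straight to that chain (now 28 weeks).
No other chain overtakes it, so the finish is 28 weeks.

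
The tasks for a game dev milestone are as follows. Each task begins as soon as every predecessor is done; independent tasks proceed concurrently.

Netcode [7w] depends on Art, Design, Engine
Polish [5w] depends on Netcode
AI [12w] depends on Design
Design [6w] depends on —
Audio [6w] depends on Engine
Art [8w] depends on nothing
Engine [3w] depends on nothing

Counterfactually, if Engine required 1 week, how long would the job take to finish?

20

Critical path before the change: Art→Netcode→Polish = 8+7+5 = 20 giving 20 weeks.
Engine has 5 weeks of float (longest path through it is 15).
No other chain overtakes it, so the finish is 20 weeks.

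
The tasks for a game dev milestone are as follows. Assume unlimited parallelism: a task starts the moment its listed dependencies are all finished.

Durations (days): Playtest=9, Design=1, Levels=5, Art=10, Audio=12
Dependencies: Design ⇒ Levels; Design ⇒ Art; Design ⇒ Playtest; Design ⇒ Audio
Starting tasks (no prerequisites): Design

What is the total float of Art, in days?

Critical path: Design→Audio = 1+12 = 13, so the finish is 13 days.
Longest path through Art: 11 days (earliest finish 11, latest finish 13).
So Art can slip 13 − 11 = 2 days.

2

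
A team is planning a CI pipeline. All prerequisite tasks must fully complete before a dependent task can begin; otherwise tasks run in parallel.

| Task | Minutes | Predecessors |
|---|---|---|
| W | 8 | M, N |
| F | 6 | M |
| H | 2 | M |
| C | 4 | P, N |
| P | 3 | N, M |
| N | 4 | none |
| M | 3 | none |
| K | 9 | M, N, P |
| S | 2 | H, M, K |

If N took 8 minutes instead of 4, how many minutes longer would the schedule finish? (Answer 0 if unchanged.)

4

Critical path before the change: N→P→K→S = 4+3+9+2 = 18 giving 18 minutes.
N is on the critical path; changing it to 8 makes that path 22 minutes.
The critical path is still N→P→K→S; finish is now 22 minutes.
Change in finish: 22 − 18 = +4 minutes.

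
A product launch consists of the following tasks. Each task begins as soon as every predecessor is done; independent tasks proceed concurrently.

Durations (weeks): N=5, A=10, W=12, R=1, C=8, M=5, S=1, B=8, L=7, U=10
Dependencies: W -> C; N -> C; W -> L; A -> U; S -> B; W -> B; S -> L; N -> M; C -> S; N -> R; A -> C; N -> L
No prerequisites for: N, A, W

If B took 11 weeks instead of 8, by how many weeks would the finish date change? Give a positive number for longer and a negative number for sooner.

3

Actual critical path: W→C→S→B = 12+8+1+8 = 29 ⇒ 29 weeks.
B lies on that path, so at 11 weeks the path becomes 32 weeks.
The critical path is still W→C→S→B; finish is now 32 weeks.
Change in finish: 32 − 29 = +3 weeks.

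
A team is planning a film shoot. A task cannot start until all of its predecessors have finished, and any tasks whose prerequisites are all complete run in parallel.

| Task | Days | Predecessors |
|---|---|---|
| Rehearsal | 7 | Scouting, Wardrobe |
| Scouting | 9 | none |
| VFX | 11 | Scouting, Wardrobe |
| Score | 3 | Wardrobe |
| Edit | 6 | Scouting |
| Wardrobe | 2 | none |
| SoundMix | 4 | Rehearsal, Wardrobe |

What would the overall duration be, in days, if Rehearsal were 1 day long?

As given, the longest chain is Scouting→Rehearsal→SoundMix = 9+7+4 = 20, so the finish is 20 days.
Rehearsal is on the critical path; changing it to 1 makes that path 14 days.
Now Scouting→VFX = 9+11 = 20 is longest, so the finish becomes 20 days.

20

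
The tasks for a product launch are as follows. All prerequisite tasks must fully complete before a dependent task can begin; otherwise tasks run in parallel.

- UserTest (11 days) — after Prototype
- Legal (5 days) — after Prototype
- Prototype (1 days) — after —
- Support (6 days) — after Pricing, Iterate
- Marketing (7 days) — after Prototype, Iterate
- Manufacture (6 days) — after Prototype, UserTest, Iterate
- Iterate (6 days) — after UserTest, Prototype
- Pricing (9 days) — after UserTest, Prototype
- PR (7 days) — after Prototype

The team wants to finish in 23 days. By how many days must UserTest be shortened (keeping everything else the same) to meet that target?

4

Current finish: 27 days; target: 23.
UserTest is on every critical path, so each day cut from UserTest cuts the finish by one (this holds down to a finish of 17).
Need 27 − 23 = 4 days off UserTest → UserTest becomes 7 days, finish becomes 23.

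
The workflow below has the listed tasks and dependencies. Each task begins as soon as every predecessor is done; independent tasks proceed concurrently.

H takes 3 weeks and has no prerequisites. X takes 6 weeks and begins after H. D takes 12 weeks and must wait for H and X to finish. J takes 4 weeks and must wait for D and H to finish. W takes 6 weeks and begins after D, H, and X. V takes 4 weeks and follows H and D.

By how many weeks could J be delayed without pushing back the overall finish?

The longest chain is H→X→D→W = 3+6+12+6 = 27; overall finish 27 weeks.
Longest path through J: 25 weeks (earliest finish 25, latest finish 27).
Float = 27 − 25 = 2.

2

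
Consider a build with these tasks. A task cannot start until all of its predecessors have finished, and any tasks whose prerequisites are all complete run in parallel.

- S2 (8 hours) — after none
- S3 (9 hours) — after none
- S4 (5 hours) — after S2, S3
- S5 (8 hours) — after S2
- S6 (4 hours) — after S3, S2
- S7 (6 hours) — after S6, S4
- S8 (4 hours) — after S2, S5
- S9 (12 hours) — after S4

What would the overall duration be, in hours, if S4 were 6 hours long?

The binding path is S3→S4→S9 = 9+5+12 = 26; finish at 26 hours.
Since S4 is critical, the +1 change carries straight to that chain (now 27 hours).
That remains the longest chain; total 27 hours.

27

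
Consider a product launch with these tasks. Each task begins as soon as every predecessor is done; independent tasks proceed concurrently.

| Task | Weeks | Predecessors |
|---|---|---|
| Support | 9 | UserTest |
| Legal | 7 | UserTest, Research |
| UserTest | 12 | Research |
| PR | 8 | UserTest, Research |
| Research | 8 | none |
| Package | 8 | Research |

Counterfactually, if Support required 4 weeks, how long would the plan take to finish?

The binding path is Research→UserTest→Support = 8+12+9 = 29; finish at 29 weeks.
Support lies on that path, so at 4 weeks the path becomes 24 weeks.
New critical path: Research→UserTest→PR = 8+12+8 = 28 ⇒ 28 weeks.

28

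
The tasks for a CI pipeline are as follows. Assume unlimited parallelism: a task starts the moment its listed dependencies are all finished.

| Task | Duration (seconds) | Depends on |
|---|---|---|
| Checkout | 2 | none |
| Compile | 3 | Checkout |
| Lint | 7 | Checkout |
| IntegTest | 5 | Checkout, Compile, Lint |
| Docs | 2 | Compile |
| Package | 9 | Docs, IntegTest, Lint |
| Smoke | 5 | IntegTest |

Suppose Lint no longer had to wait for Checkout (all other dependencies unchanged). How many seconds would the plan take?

Before: longest chain Checkout→Lint→IntegTest→Package = 2+7+5+9 = 23, finish 23.
Without Checkout→Lint, Lint's earliest start moves from 2 to 0.
The longest chain is now Lint→IntegTest→Package = 7+5+9 = 21, so the plan takes 21 seconds.

21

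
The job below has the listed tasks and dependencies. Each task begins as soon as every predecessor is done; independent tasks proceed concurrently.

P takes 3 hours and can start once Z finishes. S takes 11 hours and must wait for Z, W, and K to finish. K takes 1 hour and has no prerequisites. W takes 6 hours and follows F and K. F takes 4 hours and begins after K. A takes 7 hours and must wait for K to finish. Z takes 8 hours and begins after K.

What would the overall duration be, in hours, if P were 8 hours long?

22

The binding path is K→F→W→S = 1+4+6+11 = 22; finish at 22 hours.
P has 10 hours of float (longest path through it is 12).
The critical path is still K→F→W→S; finish is now 22 hours.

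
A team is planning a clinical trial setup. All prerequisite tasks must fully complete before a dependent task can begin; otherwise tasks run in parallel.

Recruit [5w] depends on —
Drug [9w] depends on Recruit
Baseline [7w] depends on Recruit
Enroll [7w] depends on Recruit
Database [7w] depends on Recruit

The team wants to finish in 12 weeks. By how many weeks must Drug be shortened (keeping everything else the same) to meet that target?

Current finish: 14 weeks; target: 12.
Drug is on every critical path, so each week cut from Drug cuts the finish by one (this holds down to a finish of 12).
Need 14 − 12 = 2 weeks off Drug → Drug becomes 7 weeks, finish becomes 12.

2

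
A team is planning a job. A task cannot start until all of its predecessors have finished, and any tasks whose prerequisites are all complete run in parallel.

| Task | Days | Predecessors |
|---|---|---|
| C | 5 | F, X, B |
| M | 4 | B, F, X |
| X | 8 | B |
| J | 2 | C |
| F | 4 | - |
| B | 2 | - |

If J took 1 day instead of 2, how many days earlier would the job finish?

As given, the longest chain is B→X→C→J = 2+8+5+2 = 17, so the finish is 17 days.
J lies on that path, so at 1 day the path becomes 16 days.
No other chain overtakes it, so the finish is 16 days.
Change in finish: 16 − 17 = -1 days.

1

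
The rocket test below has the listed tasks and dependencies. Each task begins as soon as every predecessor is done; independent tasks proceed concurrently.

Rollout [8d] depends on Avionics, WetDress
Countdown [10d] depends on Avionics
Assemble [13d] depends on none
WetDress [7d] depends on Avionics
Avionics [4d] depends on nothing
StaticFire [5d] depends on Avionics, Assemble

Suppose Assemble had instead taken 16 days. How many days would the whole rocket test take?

21

Critical path before the change: Avionics→WetDress→Rollout = 4+7+8 = 19 giving 19 days.
The longest path through Assemble is only 18 days, so Assemble has float 1.
The binding chain switches to Assemble→StaticFire = 16+5 = 21; finish 21 days.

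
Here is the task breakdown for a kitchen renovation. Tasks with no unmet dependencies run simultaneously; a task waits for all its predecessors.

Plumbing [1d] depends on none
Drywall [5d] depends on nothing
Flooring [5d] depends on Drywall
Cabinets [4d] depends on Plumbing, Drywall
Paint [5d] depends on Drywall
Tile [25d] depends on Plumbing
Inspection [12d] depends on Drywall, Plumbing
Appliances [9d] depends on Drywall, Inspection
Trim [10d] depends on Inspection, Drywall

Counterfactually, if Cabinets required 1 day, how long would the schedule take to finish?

Critical path before the change: Drywall→Inspection→Trim = 5+12+10 = 27 giving 27 days.
The longest path through Cabinets is only 9 days, so Cabinets has float 18.
The critical path is still Drywall→Inspection→Trim; finish is now 27 days.

27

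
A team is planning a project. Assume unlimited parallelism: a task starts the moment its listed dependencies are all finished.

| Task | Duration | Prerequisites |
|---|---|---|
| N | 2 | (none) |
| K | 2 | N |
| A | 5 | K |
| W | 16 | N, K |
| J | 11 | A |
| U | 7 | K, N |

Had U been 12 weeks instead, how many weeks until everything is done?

The binding path is N→K→A→J = 2+2+5+11 = 20; finish at 20 weeks.
U is off the critical path — its longest chain is 11 weeks, giving 9 of slack.
The critical path is still N→K→A→J; finish is now 20 weeks.

20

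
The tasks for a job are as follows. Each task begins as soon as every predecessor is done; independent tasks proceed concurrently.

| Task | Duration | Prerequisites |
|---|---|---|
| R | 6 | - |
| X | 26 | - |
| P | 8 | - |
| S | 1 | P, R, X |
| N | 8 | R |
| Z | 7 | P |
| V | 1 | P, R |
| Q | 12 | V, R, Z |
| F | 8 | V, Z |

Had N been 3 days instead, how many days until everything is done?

Actual critical path: X→S = 26+1 = 27 ⇒ 27 days.
The longest path through N is only 14 days, so N has float 13.
The critical path is still X→S; finish is now 27 days.

27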